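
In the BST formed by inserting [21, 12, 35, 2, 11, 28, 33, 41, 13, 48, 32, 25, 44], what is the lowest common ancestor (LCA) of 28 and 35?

Tree insertion order: [21, 12, 35, 2, 11, 28, 33, 41, 13, 48, 32, 25, 44]
Tree (level-order array): [21, 12, 35, 2, 13, 28, 41, None, 11, None, None, 25, 33, None, 48, None, None, None, None, 32, None, 44]
In a BST, the LCA of p=28, q=35 is the first node v on the
root-to-leaf path with p <= v <= q (go left if both < v, right if both > v).
Walk from root:
  at 21: both 28 and 35 > 21, go right
  at 35: 28 <= 35 <= 35, this is the LCA
LCA = 35


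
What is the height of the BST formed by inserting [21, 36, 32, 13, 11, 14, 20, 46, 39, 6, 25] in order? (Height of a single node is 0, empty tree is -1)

Insertion order: [21, 36, 32, 13, 11, 14, 20, 46, 39, 6, 25]
Tree (level-order array): [21, 13, 36, 11, 14, 32, 46, 6, None, None, 20, 25, None, 39]
Compute height bottom-up (empty subtree = -1):
  height(6) = 1 + max(-1, -1) = 0
  height(11) = 1 + max(0, -1) = 1
  height(20) = 1 + max(-1, -1) = 0
  height(14) = 1 + max(-1, 0) = 1
  height(13) = 1 + max(1, 1) = 2
  height(25) = 1 + max(-1, -1) = 0
  height(32) = 1 + max(0, -1) = 1
  height(39) = 1 + max(-1, -1) = 0
  height(46) = 1 + max(0, -1) = 1
  height(36) = 1 + max(1, 1) = 2
  height(21) = 1 + max(2, 2) = 3
Height = 3


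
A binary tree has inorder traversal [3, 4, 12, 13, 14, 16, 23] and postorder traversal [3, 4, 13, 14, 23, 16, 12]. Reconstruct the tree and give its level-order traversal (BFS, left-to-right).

Inorder:   [3, 4, 12, 13, 14, 16, 23]
Postorder: [3, 4, 13, 14, 23, 16, 12]
Algorithm: postorder visits root last, so walk postorder right-to-left;
each value is the root of the current inorder slice — split it at that
value, recurse on the right subtree first, then the left.
Recursive splits:
  root=12; inorder splits into left=[3, 4], right=[13, 14, 16, 23]
  root=16; inorder splits into left=[13, 14], right=[23]
  root=23; inorder splits into left=[], right=[]
  root=14; inorder splits into left=[13], right=[]
  root=13; inorder splits into left=[], right=[]
  root=4; inorder splits into left=[3], right=[]
  root=3; inorder splits into left=[], right=[]
Reconstructed level-order: [12, 4, 16, 3, 14, 23, 13]


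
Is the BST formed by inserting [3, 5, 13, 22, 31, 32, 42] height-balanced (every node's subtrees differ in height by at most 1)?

Tree (level-order array): [3, None, 5, None, 13, None, 22, None, 31, None, 32, None, 42]
Definition: a tree is height-balanced if, at every node, |h(left) - h(right)| <= 1 (empty subtree has height -1).
Bottom-up per-node check:
  node 42: h_left=-1, h_right=-1, diff=0 [OK], height=0
  node 32: h_left=-1, h_right=0, diff=1 [OK], height=1
  node 31: h_left=-1, h_right=1, diff=2 [FAIL (|-1-1|=2 > 1)], height=2
  node 22: h_left=-1, h_right=2, diff=3 [FAIL (|-1-2|=3 > 1)], height=3
  node 13: h_left=-1, h_right=3, diff=4 [FAIL (|-1-3|=4 > 1)], height=4
  node 5: h_left=-1, h_right=4, diff=5 [FAIL (|-1-4|=5 > 1)], height=5
  node 3: h_left=-1, h_right=5, diff=6 [FAIL (|-1-5|=6 > 1)], height=6
Node 31 violates the condition: |-1 - 1| = 2 > 1.
Result: Not balanced


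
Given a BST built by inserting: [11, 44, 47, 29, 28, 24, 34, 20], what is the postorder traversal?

Tree insertion order: [11, 44, 47, 29, 28, 24, 34, 20]
Tree (level-order array): [11, None, 44, 29, 47, 28, 34, None, None, 24, None, None, None, 20]
Postorder traversal: [20, 24, 28, 34, 29, 47, 44, 11]


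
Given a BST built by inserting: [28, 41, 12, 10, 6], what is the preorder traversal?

Tree insertion order: [28, 41, 12, 10, 6]
Tree (level-order array): [28, 12, 41, 10, None, None, None, 6]
Preorder traversal: [28, 12, 10, 6, 41]


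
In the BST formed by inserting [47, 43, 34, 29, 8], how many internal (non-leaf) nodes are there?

Tree built from: [47, 43, 34, 29, 8]
Tree (level-order array): [47, 43, None, 34, None, 29, None, 8]
Rule: An internal node has at least one child.
Per-node child counts:
  node 47: 1 child(ren)
  node 43: 1 child(ren)
  node 34: 1 child(ren)
  node 29: 1 child(ren)
  node 8: 0 child(ren)
Matching nodes: [47, 43, 34, 29]
Count of internal (non-leaf) nodes: 4


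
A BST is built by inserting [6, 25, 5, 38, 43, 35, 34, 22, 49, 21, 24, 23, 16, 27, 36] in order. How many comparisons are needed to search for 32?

Search path for 32: 6 -> 25 -> 38 -> 35 -> 34 -> 27
Found: False
Comparisons: 6


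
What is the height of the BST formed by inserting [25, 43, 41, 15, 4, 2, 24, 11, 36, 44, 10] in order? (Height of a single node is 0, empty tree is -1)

Insertion order: [25, 43, 41, 15, 4, 2, 24, 11, 36, 44, 10]
Tree (level-order array): [25, 15, 43, 4, 24, 41, 44, 2, 11, None, None, 36, None, None, None, None, None, 10]
Compute height bottom-up (empty subtree = -1):
  height(2) = 1 + max(-1, -1) = 0
  height(10) = 1 + max(-1, -1) = 0
  height(11) = 1 + max(0, -1) = 1
  height(4) = 1 + max(0, 1) = 2
  height(24) = 1 + max(-1, -1) = 0
  height(15) = 1 + max(2, 0) = 3
  height(36) = 1 + max(-1, -1) = 0
  height(41) = 1 + max(0, -1) = 1
  height(44) = 1 + max(-1, -1) = 0
  height(43) = 1 + max(1, 0) = 2
  height(25) = 1 + max(3, 2) = 4
Height = 4


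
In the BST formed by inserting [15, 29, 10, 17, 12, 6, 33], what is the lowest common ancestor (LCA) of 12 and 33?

Tree insertion order: [15, 29, 10, 17, 12, 6, 33]
Tree (level-order array): [15, 10, 29, 6, 12, 17, 33]
In a BST, the LCA of p=12, q=33 is the first node v on the
root-to-leaf path with p <= v <= q (go left if both < v, right if both > v).
Walk from root:
  at 15: 12 <= 15 <= 33, this is the LCA
LCA = 15


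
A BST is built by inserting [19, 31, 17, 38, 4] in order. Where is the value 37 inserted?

Starting tree (level order): [19, 17, 31, 4, None, None, 38]
Insertion path: 19 -> 31 -> 38
Result: insert 37 as left child of 38
Final tree (level order): [19, 17, 31, 4, None, None, 38, None, None, 37]


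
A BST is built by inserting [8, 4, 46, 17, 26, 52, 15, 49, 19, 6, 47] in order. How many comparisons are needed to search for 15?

Search path for 15: 8 -> 46 -> 17 -> 15
Found: True
Comparisons: 4


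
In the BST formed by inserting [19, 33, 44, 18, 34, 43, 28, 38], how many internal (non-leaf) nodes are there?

Tree built from: [19, 33, 44, 18, 34, 43, 28, 38]
Tree (level-order array): [19, 18, 33, None, None, 28, 44, None, None, 34, None, None, 43, 38]
Rule: An internal node has at least one child.
Per-node child counts:
  node 19: 2 child(ren)
  node 18: 0 child(ren)
  node 33: 2 child(ren)
  node 28: 0 child(ren)
  node 44: 1 child(ren)
  node 34: 1 child(ren)
  node 43: 1 child(ren)
  node 38: 0 child(ren)
Matching nodes: [19, 33, 44, 34, 43]
Count of internal (non-leaf) nodes: 5


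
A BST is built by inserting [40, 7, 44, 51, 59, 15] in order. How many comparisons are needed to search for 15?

Search path for 15: 40 -> 7 -> 15
Found: True
Comparisons: 3


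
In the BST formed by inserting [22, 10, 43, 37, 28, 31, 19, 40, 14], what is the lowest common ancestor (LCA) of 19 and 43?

Tree insertion order: [22, 10, 43, 37, 28, 31, 19, 40, 14]
Tree (level-order array): [22, 10, 43, None, 19, 37, None, 14, None, 28, 40, None, None, None, 31]
In a BST, the LCA of p=19, q=43 is the first node v on the
root-to-leaf path with p <= v <= q (go left if both < v, right if both > v).
Walk from root:
  at 22: 19 <= 22 <= 43, this is the LCA
LCA = 22


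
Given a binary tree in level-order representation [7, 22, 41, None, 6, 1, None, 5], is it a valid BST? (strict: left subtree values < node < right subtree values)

Level-order array: [7, 22, 41, None, 6, 1, None, 5]
Validate using subtree bounds (lo, hi): at each node, require lo < value < hi,
then recurse left with hi=value and right with lo=value.
Preorder trace (stopping at first violation):
  at node 7 with bounds (-inf, +inf): OK
  at node 22 with bounds (-inf, 7): VIOLATION
Node 22 violates its bound: not (-inf < 22 < 7).
Result: Not a valid BST


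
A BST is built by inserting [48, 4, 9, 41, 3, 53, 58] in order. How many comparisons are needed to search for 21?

Search path for 21: 48 -> 4 -> 9 -> 41
Found: False
Comparisons: 4


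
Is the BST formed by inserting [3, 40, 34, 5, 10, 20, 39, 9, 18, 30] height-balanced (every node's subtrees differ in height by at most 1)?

Tree (level-order array): [3, None, 40, 34, None, 5, 39, None, 10, None, None, 9, 20, None, None, 18, 30]
Definition: a tree is height-balanced if, at every node, |h(left) - h(right)| <= 1 (empty subtree has height -1).
Bottom-up per-node check:
  node 9: h_left=-1, h_right=-1, diff=0 [OK], height=0
  node 18: h_left=-1, h_right=-1, diff=0 [OK], height=0
  node 30: h_left=-1, h_right=-1, diff=0 [OK], height=0
  node 20: h_left=0, h_right=0, diff=0 [OK], height=1
  node 10: h_left=0, h_right=1, diff=1 [OK], height=2
  node 5: h_left=-1, h_right=2, diff=3 [FAIL (|-1-2|=3 > 1)], height=3
  node 39: h_left=-1, h_right=-1, diff=0 [OK], height=0
  node 34: h_left=3, h_right=0, diff=3 [FAIL (|3-0|=3 > 1)], height=4
  node 40: h_left=4, h_right=-1, diff=5 [FAIL (|4--1|=5 > 1)], height=5
  node 3: h_left=-1, h_right=5, diff=6 [FAIL (|-1-5|=6 > 1)], height=6
Node 5 violates the condition: |-1 - 2| = 3 > 1.
Result: Not balanced


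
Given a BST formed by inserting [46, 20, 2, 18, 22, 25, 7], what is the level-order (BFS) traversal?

Tree insertion order: [46, 20, 2, 18, 22, 25, 7]
Tree (level-order array): [46, 20, None, 2, 22, None, 18, None, 25, 7]
BFS from the root, enqueuing left then right child of each popped node:
  queue [46] -> pop 46, enqueue [20], visited so far: [46]
  queue [20] -> pop 20, enqueue [2, 22], visited so far: [46, 20]
  queue [2, 22] -> pop 2, enqueue [18], visited so far: [46, 20, 2]
  queue [22, 18] -> pop 22, enqueue [25], visited so far: [46, 20, 2, 22]
  queue [18, 25] -> pop 18, enqueue [7], visited so far: [46, 20, 2, 22, 18]
  queue [25, 7] -> pop 25, enqueue [none], visited so far: [46, 20, 2, 22, 18, 25]
  queue [7] -> pop 7, enqueue [none], visited so far: [46, 20, 2, 22, 18, 25, 7]
Result: [46, 20, 2, 22, 18, 25, 7]


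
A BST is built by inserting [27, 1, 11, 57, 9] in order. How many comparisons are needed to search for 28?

Search path for 28: 27 -> 57
Found: False
Comparisons: 2


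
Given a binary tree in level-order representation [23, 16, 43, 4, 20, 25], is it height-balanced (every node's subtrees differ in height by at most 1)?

Tree (level-order array): [23, 16, 43, 4, 20, 25]
Definition: a tree is height-balanced if, at every node, |h(left) - h(right)| <= 1 (empty subtree has height -1).
Bottom-up per-node check:
  node 4: h_left=-1, h_right=-1, diff=0 [OK], height=0
  node 20: h_left=-1, h_right=-1, diff=0 [OK], height=0
  node 16: h_left=0, h_right=0, diff=0 [OK], height=1
  node 25: h_left=-1, h_right=-1, diff=0 [OK], height=0
  node 43: h_left=0, h_right=-1, diff=1 [OK], height=1
  node 23: h_left=1, h_right=1, diff=0 [OK], height=2
All nodes satisfy the balance condition.
Result: Balanced


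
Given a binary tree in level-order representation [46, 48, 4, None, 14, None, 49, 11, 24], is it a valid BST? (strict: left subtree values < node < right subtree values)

Level-order array: [46, 48, 4, None, 14, None, 49, 11, 24]
Validate using subtree bounds (lo, hi): at each node, require lo < value < hi,
then recurse left with hi=value and right with lo=value.
Preorder trace (stopping at first violation):
  at node 46 with bounds (-inf, +inf): OK
  at node 48 with bounds (-inf, 46): VIOLATION
Node 48 violates its bound: not (-inf < 48 < 46).
Result: Not a valid BST


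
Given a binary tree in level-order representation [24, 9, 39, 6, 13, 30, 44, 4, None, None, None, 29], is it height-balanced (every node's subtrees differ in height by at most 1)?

Tree (level-order array): [24, 9, 39, 6, 13, 30, 44, 4, None, None, None, 29]
Definition: a tree is height-balanced if, at every node, |h(left) - h(right)| <= 1 (empty subtree has height -1).
Bottom-up per-node check:
  node 4: h_left=-1, h_right=-1, diff=0 [OK], height=0
  node 6: h_left=0, h_right=-1, diff=1 [OK], height=1
  node 13: h_left=-1, h_right=-1, diff=0 [OK], height=0
  node 9: h_left=1, h_right=0, diff=1 [OK], height=2
  node 29: h_left=-1, h_right=-1, diff=0 [OK], height=0
  node 30: h_left=0, h_right=-1, diff=1 [OK], height=1
  node 44: h_left=-1, h_right=-1, diff=0 [OK], height=0
  node 39: h_left=1, h_right=0, diff=1 [OK], height=2
  node 24: h_left=2, h_right=2, diff=0 [OK], height=3
All nodes satisfy the balance condition.
Result: Balanced


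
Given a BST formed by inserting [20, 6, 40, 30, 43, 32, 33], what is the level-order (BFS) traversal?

Tree insertion order: [20, 6, 40, 30, 43, 32, 33]
Tree (level-order array): [20, 6, 40, None, None, 30, 43, None, 32, None, None, None, 33]
BFS from the root, enqueuing left then right child of each popped node:
  queue [20] -> pop 20, enqueue [6, 40], visited so far: [20]
  queue [6, 40] -> pop 6, enqueue [none], visited so far: [20, 6]
  queue [40] -> pop 40, enqueue [30, 43], visited so far: [20, 6, 40]
  queue [30, 43] -> pop 30, enqueue [32], visited so far: [20, 6, 40, 30]
  queue [43, 32] -> pop 43, enqueue [none], visited so far: [20, 6, 40, 30, 43]
  queue [32] -> pop 32, enqueue [33], visited so far: [20, 6, 40, 30, 43, 32]
  queue [33] -> pop 33, enqueue [none], visited so far: [20, 6, 40, 30, 43, 32, 33]
Result: [20, 6, 40, 30, 43, 32, 33]


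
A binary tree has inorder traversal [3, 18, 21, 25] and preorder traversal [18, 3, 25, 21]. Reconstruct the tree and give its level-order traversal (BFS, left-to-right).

Inorder:  [3, 18, 21, 25]
Preorder: [18, 3, 25, 21]
Algorithm: preorder visits root first, so consume preorder in order;
for each root, split the current inorder slice at that value into
left-subtree inorder and right-subtree inorder, then recurse.
Recursive splits:
  root=18; inorder splits into left=[3], right=[21, 25]
  root=3; inorder splits into left=[], right=[]
  root=25; inorder splits into left=[21], right=[]
  root=21; inorder splits into left=[], right=[]
Reconstructed level-order: [18, 3, 25, 21]


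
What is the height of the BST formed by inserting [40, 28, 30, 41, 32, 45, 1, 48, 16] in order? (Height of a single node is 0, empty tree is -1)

Insertion order: [40, 28, 30, 41, 32, 45, 1, 48, 16]
Tree (level-order array): [40, 28, 41, 1, 30, None, 45, None, 16, None, 32, None, 48]
Compute height bottom-up (empty subtree = -1):
  height(16) = 1 + max(-1, -1) = 0
  height(1) = 1 + max(-1, 0) = 1
  height(32) = 1 + max(-1, -1) = 0
  height(30) = 1 + max(-1, 0) = 1
  height(28) = 1 + max(1, 1) = 2
  height(48) = 1 + max(-1, -1) = 0
  height(45) = 1 + max(-1, 0) = 1
  height(41) = 1 + max(-1, 1) = 2
  height(40) = 1 + max(2, 2) = 3
Height = 3


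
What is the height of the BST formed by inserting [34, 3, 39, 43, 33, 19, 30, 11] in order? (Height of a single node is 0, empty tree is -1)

Insertion order: [34, 3, 39, 43, 33, 19, 30, 11]
Tree (level-order array): [34, 3, 39, None, 33, None, 43, 19, None, None, None, 11, 30]
Compute height bottom-up (empty subtree = -1):
  height(11) = 1 + max(-1, -1) = 0
  height(30) = 1 + max(-1, -1) = 0
  height(19) = 1 + max(0, 0) = 1
  height(33) = 1 + max(1, -1) = 2
  height(3) = 1 + max(-1, 2) = 3
  height(43) = 1 + max(-1, -1) = 0
  height(39) = 1 + max(-1, 0) = 1
  height(34) = 1 + max(3, 1) = 4
Height = 4


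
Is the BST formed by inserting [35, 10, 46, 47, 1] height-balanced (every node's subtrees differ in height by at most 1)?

Tree (level-order array): [35, 10, 46, 1, None, None, 47]
Definition: a tree is height-balanced if, at every node, |h(left) - h(right)| <= 1 (empty subtree has height -1).
Bottom-up per-node check:
  node 1: h_left=-1, h_right=-1, diff=0 [OK], height=0
  node 10: h_left=0, h_right=-1, diff=1 [OK], height=1
  node 47: h_left=-1, h_right=-1, diff=0 [OK], height=0
  node 46: h_left=-1, h_right=0, diff=1 [OK], height=1
  node 35: h_left=1, h_right=1, diff=0 [OK], height=2
All nodes satisfy the balance condition.
Result: Balanced


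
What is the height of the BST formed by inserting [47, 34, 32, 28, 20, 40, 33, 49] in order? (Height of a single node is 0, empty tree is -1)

Insertion order: [47, 34, 32, 28, 20, 40, 33, 49]
Tree (level-order array): [47, 34, 49, 32, 40, None, None, 28, 33, None, None, 20]
Compute height bottom-up (empty subtree = -1):
  height(20) = 1 + max(-1, -1) = 0
  height(28) = 1 + max(0, -1) = 1
  height(33) = 1 + max(-1, -1) = 0
  height(32) = 1 + max(1, 0) = 2
  height(40) = 1 + max(-1, -1) = 0
  height(34) = 1 + max(2, 0) = 3
  height(49) = 1 + max(-1, -1) = 0
  height(47) = 1 + max(3, 0) = 4
Height = 4


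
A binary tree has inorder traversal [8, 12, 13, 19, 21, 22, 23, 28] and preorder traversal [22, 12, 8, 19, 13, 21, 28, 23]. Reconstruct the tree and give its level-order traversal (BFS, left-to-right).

Inorder:  [8, 12, 13, 19, 21, 22, 23, 28]
Preorder: [22, 12, 8, 19, 13, 21, 28, 23]
Algorithm: preorder visits root first, so consume preorder in order;
for each root, split the current inorder slice at that value into
left-subtree inorder and right-subtree inorder, then recurse.
Recursive splits:
  root=22; inorder splits into left=[8, 12, 13, 19, 21], right=[23, 28]
  root=12; inorder splits into left=[8], right=[13, 19, 21]
  root=8; inorder splits into left=[], right=[]
  root=19; inorder splits into left=[13], right=[21]
  root=13; inorder splits into left=[], right=[]
  root=21; inorder splits into left=[], right=[]
  root=28; inorder splits into left=[23], right=[]
  root=23; inorder splits into left=[], right=[]
Reconstructed level-order: [22, 12, 28, 8, 19, 23, 13, 21]


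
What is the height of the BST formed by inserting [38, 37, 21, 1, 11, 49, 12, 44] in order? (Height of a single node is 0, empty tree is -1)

Insertion order: [38, 37, 21, 1, 11, 49, 12, 44]
Tree (level-order array): [38, 37, 49, 21, None, 44, None, 1, None, None, None, None, 11, None, 12]
Compute height bottom-up (empty subtree = -1):
  height(12) = 1 + max(-1, -1) = 0
  height(11) = 1 + max(-1, 0) = 1
  height(1) = 1 + max(-1, 1) = 2
  height(21) = 1 + max(2, -1) = 3
  height(37) = 1 + max(3, -1) = 4
  height(44) = 1 + max(-1, -1) = 0
  height(49) = 1 + max(0, -1) = 1
  height(38) = 1 + max(4, 1) = 5
Height = 5


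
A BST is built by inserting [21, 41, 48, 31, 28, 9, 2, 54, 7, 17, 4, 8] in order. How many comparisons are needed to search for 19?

Search path for 19: 21 -> 9 -> 17
Found: False
Comparisons: 3


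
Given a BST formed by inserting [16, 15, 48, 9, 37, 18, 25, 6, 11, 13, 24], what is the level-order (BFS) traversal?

Tree insertion order: [16, 15, 48, 9, 37, 18, 25, 6, 11, 13, 24]
Tree (level-order array): [16, 15, 48, 9, None, 37, None, 6, 11, 18, None, None, None, None, 13, None, 25, None, None, 24]
BFS from the root, enqueuing left then right child of each popped node:
  queue [16] -> pop 16, enqueue [15, 48], visited so far: [16]
  queue [15, 48] -> pop 15, enqueue [9], visited so far: [16, 15]
  queue [48, 9] -> pop 48, enqueue [37], visited so far: [16, 15, 48]
  queue [9, 37] -> pop 9, enqueue [6, 11], visited so far: [16, 15, 48, 9]
  queue [37, 6, 11] -> pop 37, enqueue [18], visited so far: [16, 15, 48, 9, 37]
  queue [6, 11, 18] -> pop 6, enqueue [none], visited so far: [16, 15, 48, 9, 37, 6]
  queue [11, 18] -> pop 11, enqueue [13], visited so far: [16, 15, 48, 9, 37, 6, 11]
  queue [18, 13] -> pop 18, enqueue [25], visited so far: [16, 15, 48, 9, 37, 6, 11, 18]
  queue [13, 25] -> pop 13, enqueue [none], visited so far: [16, 15, 48, 9, 37, 6, 11, 18, 13]
  queue [25] -> pop 25, enqueue [24], visited so far: [16, 15, 48, 9, 37, 6, 11, 18, 13, 25]
  queue [24] -> pop 24, enqueue [none], visited so far: [16, 15, 48, 9, 37, 6, 11, 18, 13, 25, 24]
Result: [16, 15, 48, 9, 37, 6, 11, 18, 13, 25, 24]


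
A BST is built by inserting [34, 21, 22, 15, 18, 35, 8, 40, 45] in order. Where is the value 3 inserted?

Starting tree (level order): [34, 21, 35, 15, 22, None, 40, 8, 18, None, None, None, 45]
Insertion path: 34 -> 21 -> 15 -> 8
Result: insert 3 as left child of 8
Final tree (level order): [34, 21, 35, 15, 22, None, 40, 8, 18, None, None, None, 45, 3]


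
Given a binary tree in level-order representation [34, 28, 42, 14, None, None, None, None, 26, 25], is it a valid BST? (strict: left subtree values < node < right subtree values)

Level-order array: [34, 28, 42, 14, None, None, None, None, 26, 25]
Validate using subtree bounds (lo, hi): at each node, require lo < value < hi,
then recurse left with hi=value and right with lo=value.
Preorder trace (stopping at first violation):
  at node 34 with bounds (-inf, +inf): OK
  at node 28 with bounds (-inf, 34): OK
  at node 14 with bounds (-inf, 28): OK
  at node 26 with bounds (14, 28): OK
  at node 25 with bounds (14, 26): OK
  at node 42 with bounds (34, +inf): OK
No violation found at any node.
Result: Valid BST


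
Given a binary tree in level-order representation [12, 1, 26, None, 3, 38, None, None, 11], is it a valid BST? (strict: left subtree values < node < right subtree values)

Level-order array: [12, 1, 26, None, 3, 38, None, None, 11]
Validate using subtree bounds (lo, hi): at each node, require lo < value < hi,
then recurse left with hi=value and right with lo=value.
Preorder trace (stopping at first violation):
  at node 12 with bounds (-inf, +inf): OK
  at node 1 with bounds (-inf, 12): OK
  at node 3 with bounds (1, 12): OK
  at node 11 with bounds (3, 12): OK
  at node 26 with bounds (12, +inf): OK
  at node 38 with bounds (12, 26): VIOLATION
Node 38 violates its bound: not (12 < 38 < 26).
Result: Not a valid BST


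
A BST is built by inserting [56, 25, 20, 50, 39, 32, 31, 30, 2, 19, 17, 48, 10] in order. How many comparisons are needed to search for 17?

Search path for 17: 56 -> 25 -> 20 -> 2 -> 19 -> 17
Found: True
Comparisons: 6


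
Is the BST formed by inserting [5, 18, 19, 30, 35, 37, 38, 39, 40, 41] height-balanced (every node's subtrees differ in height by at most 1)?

Tree (level-order array): [5, None, 18, None, 19, None, 30, None, 35, None, 37, None, 38, None, 39, None, 40, None, 41]
Definition: a tree is height-balanced if, at every node, |h(left) - h(right)| <= 1 (empty subtree has height -1).
Bottom-up per-node check:
  node 41: h_left=-1, h_right=-1, diff=0 [OK], height=0
  node 40: h_left=-1, h_right=0, diff=1 [OK], height=1
  node 39: h_left=-1, h_right=1, diff=2 [FAIL (|-1-1|=2 > 1)], height=2
  node 38: h_left=-1, h_right=2, diff=3 [FAIL (|-1-2|=3 > 1)], height=3
  node 37: h_left=-1, h_right=3, diff=4 [FAIL (|-1-3|=4 > 1)], height=4
  node 35: h_left=-1, h_right=4, diff=5 [FAIL (|-1-4|=5 > 1)], height=5
  node 30: h_left=-1, h_right=5, diff=6 [FAIL (|-1-5|=6 > 1)], height=6
  node 19: h_left=-1, h_right=6, diff=7 [FAIL (|-1-6|=7 > 1)], height=7
  node 18: h_left=-1, h_right=7, diff=8 [FAIL (|-1-7|=8 > 1)], height=8
  node 5: h_left=-1, h_right=8, diff=9 [FAIL (|-1-8|=9 > 1)], height=9
Node 39 violates the condition: |-1 - 1| = 2 > 1.
Result: Not balanced


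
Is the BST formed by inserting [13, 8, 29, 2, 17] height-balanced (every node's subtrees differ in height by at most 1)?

Tree (level-order array): [13, 8, 29, 2, None, 17]
Definition: a tree is height-balanced if, at every node, |h(left) - h(right)| <= 1 (empty subtree has height -1).
Bottom-up per-node check:
  node 2: h_left=-1, h_right=-1, diff=0 [OK], height=0
  node 8: h_left=0, h_right=-1, diff=1 [OK], height=1
  node 17: h_left=-1, h_right=-1, diff=0 [OK], height=0
  node 29: h_left=0, h_right=-1, diff=1 [OK], height=1
  node 13: h_left=1, h_right=1, diff=0 [OK], height=2
All nodes satisfy the balance condition.
Result: Balanced


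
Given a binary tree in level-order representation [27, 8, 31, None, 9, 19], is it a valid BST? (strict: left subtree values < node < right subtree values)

Level-order array: [27, 8, 31, None, 9, 19]
Validate using subtree bounds (lo, hi): at each node, require lo < value < hi,
then recurse left with hi=value and right with lo=value.
Preorder trace (stopping at first violation):
  at node 27 with bounds (-inf, +inf): OK
  at node 8 with bounds (-inf, 27): OK
  at node 9 with bounds (8, 27): OK
  at node 31 with bounds (27, +inf): OK
  at node 19 with bounds (27, 31): VIOLATION
Node 19 violates its bound: not (27 < 19 < 31).
Result: Not a valid BST


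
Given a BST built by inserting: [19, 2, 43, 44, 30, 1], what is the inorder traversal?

Tree insertion order: [19, 2, 43, 44, 30, 1]
Tree (level-order array): [19, 2, 43, 1, None, 30, 44]
Inorder traversal: [1, 2, 19, 30, 43, 44]


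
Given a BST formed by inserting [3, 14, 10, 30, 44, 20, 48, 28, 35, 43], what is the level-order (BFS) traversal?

Tree insertion order: [3, 14, 10, 30, 44, 20, 48, 28, 35, 43]
Tree (level-order array): [3, None, 14, 10, 30, None, None, 20, 44, None, 28, 35, 48, None, None, None, 43]
BFS from the root, enqueuing left then right child of each popped node:
  queue [3] -> pop 3, enqueue [14], visited so far: [3]
  queue [14] -> pop 14, enqueue [10, 30], visited so far: [3, 14]
  queue [10, 30] -> pop 10, enqueue [none], visited so far: [3, 14, 10]
  queue [30] -> pop 30, enqueue [20, 44], visited so far: [3, 14, 10, 30]
  queue [20, 44] -> pop 20, enqueue [28], visited so far: [3, 14, 10, 30, 20]
  queue [44, 28] -> pop 44, enqueue [35, 48], visited so far: [3, 14, 10, 30, 20, 44]
  queue [28, 35, 48] -> pop 28, enqueue [none], visited so far: [3, 14, 10, 30, 20, 44, 28]
  queue [35, 48] -> pop 35, enqueue [43], visited so far: [3, 14, 10, 30, 20, 44, 28, 35]
  queue [48, 43] -> pop 48, enqueue [none], visited so far: [3, 14, 10, 30, 20, 44, 28, 35, 48]
  queue [43] -> pop 43, enqueue [none], visited so far: [3, 14, 10, 30, 20, 44, 28, 35, 48, 43]
Result: [3, 14, 10, 30, 20, 44, 28, 35, 48, 43]


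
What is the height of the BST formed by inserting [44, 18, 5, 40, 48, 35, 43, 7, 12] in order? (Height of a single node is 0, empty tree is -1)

Insertion order: [44, 18, 5, 40, 48, 35, 43, 7, 12]
Tree (level-order array): [44, 18, 48, 5, 40, None, None, None, 7, 35, 43, None, 12]
Compute height bottom-up (empty subtree = -1):
  height(12) = 1 + max(-1, -1) = 0
  height(7) = 1 + max(-1, 0) = 1
  height(5) = 1 + max(-1, 1) = 2
  height(35) = 1 + max(-1, -1) = 0
  height(43) = 1 + max(-1, -1) = 0
  height(40) = 1 + max(0, 0) = 1
  height(18) = 1 + max(2, 1) = 3
  height(48) = 1 + max(-1, -1) = 0
  height(44) = 1 + max(3, 0) = 4
Height = 4


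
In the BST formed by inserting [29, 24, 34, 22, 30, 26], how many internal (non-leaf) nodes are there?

Tree built from: [29, 24, 34, 22, 30, 26]
Tree (level-order array): [29, 24, 34, 22, 26, 30]
Rule: An internal node has at least one child.
Per-node child counts:
  node 29: 2 child(ren)
  node 24: 2 child(ren)
  node 22: 0 child(ren)
  node 26: 0 child(ren)
  node 34: 1 child(ren)
  node 30: 0 child(ren)
Matching nodes: [29, 24, 34]
Count of internal (non-leaf) nodes: 3


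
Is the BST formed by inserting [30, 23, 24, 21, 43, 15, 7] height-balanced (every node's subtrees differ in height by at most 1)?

Tree (level-order array): [30, 23, 43, 21, 24, None, None, 15, None, None, None, 7]
Definition: a tree is height-balanced if, at every node, |h(left) - h(right)| <= 1 (empty subtree has height -1).
Bottom-up per-node check:
  node 7: h_left=-1, h_right=-1, diff=0 [OK], height=0
  node 15: h_left=0, h_right=-1, diff=1 [OK], height=1
  node 21: h_left=1, h_right=-1, diff=2 [FAIL (|1--1|=2 > 1)], height=2
  node 24: h_left=-1, h_right=-1, diff=0 [OK], height=0
  node 23: h_left=2, h_right=0, diff=2 [FAIL (|2-0|=2 > 1)], height=3
  node 43: h_left=-1, h_right=-1, diff=0 [OK], height=0
  node 30: h_left=3, h_right=0, diff=3 [FAIL (|3-0|=3 > 1)], height=4
Node 21 violates the condition: |1 - -1| = 2 > 1.
Result: Not balanced


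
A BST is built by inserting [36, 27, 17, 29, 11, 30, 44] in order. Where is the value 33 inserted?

Starting tree (level order): [36, 27, 44, 17, 29, None, None, 11, None, None, 30]
Insertion path: 36 -> 27 -> 29 -> 30
Result: insert 33 as right child of 30
Final tree (level order): [36, 27, 44, 17, 29, None, None, 11, None, None, 30, None, None, None, 33]


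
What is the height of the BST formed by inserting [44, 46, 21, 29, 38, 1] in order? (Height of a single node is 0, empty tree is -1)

Insertion order: [44, 46, 21, 29, 38, 1]
Tree (level-order array): [44, 21, 46, 1, 29, None, None, None, None, None, 38]
Compute height bottom-up (empty subtree = -1):
  height(1) = 1 + max(-1, -1) = 0
  height(38) = 1 + max(-1, -1) = 0
  height(29) = 1 + max(-1, 0) = 1
  height(21) = 1 + max(0, 1) = 2
  height(46) = 1 + max(-1, -1) = 0
  height(44) = 1 + max(2, 0) = 3
Height = 3


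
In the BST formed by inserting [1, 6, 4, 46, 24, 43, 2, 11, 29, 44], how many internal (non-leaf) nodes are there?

Tree built from: [1, 6, 4, 46, 24, 43, 2, 11, 29, 44]
Tree (level-order array): [1, None, 6, 4, 46, 2, None, 24, None, None, None, 11, 43, None, None, 29, 44]
Rule: An internal node has at least one child.
Per-node child counts:
  node 1: 1 child(ren)
  node 6: 2 child(ren)
  node 4: 1 child(ren)
  node 2: 0 child(ren)
  node 46: 1 child(ren)
  node 24: 2 child(ren)
  node 11: 0 child(ren)
  node 43: 2 child(ren)
  node 29: 0 child(ren)
  node 44: 0 child(ren)
Matching nodes: [1, 6, 4, 46, 24, 43]
Count of internal (non-leaf) nodes: 6


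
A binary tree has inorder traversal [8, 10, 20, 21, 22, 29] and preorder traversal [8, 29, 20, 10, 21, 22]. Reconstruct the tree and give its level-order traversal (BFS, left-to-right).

Inorder:  [8, 10, 20, 21, 22, 29]
Preorder: [8, 29, 20, 10, 21, 22]
Algorithm: preorder visits root first, so consume preorder in order;
for each root, split the current inorder slice at that value into
left-subtree inorder and right-subtree inorder, then recurse.
Recursive splits:
  root=8; inorder splits into left=[], right=[10, 20, 21, 22, 29]
  root=29; inorder splits into left=[10, 20, 21, 22], right=[]
  root=20; inorder splits into left=[10], right=[21, 22]
  root=10; inorder splits into left=[], right=[]
  root=21; inorder splits into left=[], right=[22]
  root=22; inorder splits into left=[], right=[]
Reconstructed level-order: [8, 29, 20, 10, 21, 22]


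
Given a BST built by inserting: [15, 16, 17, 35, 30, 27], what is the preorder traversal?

Tree insertion order: [15, 16, 17, 35, 30, 27]
Tree (level-order array): [15, None, 16, None, 17, None, 35, 30, None, 27]
Preorder traversal: [15, 16, 17, 35, 30, 27]


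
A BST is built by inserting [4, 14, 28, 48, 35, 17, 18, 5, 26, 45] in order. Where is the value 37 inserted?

Starting tree (level order): [4, None, 14, 5, 28, None, None, 17, 48, None, 18, 35, None, None, 26, None, 45]
Insertion path: 4 -> 14 -> 28 -> 48 -> 35 -> 45
Result: insert 37 as left child of 45
Final tree (level order): [4, None, 14, 5, 28, None, None, 17, 48, None, 18, 35, None, None, 26, None, 45, None, None, 37]


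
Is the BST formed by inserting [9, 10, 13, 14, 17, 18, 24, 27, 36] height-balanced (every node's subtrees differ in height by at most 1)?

Tree (level-order array): [9, None, 10, None, 13, None, 14, None, 17, None, 18, None, 24, None, 27, None, 36]
Definition: a tree is height-balanced if, at every node, |h(left) - h(right)| <= 1 (empty subtree has height -1).
Bottom-up per-node check:
  node 36: h_left=-1, h_right=-1, diff=0 [OK], height=0
  node 27: h_left=-1, h_right=0, diff=1 [OK], height=1
  node 24: h_left=-1, h_right=1, diff=2 [FAIL (|-1-1|=2 > 1)], height=2
  node 18: h_left=-1, h_right=2, diff=3 [FAIL (|-1-2|=3 > 1)], height=3
  node 17: h_left=-1, h_right=3, diff=4 [FAIL (|-1-3|=4 > 1)], height=4
  node 14: h_left=-1, h_right=4, diff=5 [FAIL (|-1-4|=5 > 1)], height=5
  node 13: h_left=-1, h_right=5, diff=6 [FAIL (|-1-5|=6 > 1)], height=6
  node 10: h_left=-1, h_right=6, diff=7 [FAIL (|-1-6|=7 > 1)], height=7
  node 9: h_left=-1, h_right=7, diff=8 [FAIL (|-1-7|=8 > 1)], height=8
Node 24 violates the condition: |-1 - 1| = 2 > 1.
Result: Not balanced


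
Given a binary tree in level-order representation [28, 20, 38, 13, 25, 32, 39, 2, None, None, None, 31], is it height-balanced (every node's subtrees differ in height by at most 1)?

Tree (level-order array): [28, 20, 38, 13, 25, 32, 39, 2, None, None, None, 31]
Definition: a tree is height-balanced if, at every node, |h(left) - h(right)| <= 1 (empty subtree has height -1).
Bottom-up per-node check:
  node 2: h_left=-1, h_right=-1, diff=0 [OK], height=0
  node 13: h_left=0, h_right=-1, diff=1 [OK], height=1
  node 25: h_left=-1, h_right=-1, diff=0 [OK], height=0
  node 20: h_left=1, h_right=0, diff=1 [OK], height=2
  node 31: h_left=-1, h_right=-1, diff=0 [OK], height=0
  node 32: h_left=0, h_right=-1, diff=1 [OK], height=1
  node 39: h_left=-1, h_right=-1, diff=0 [OK], height=0
  node 38: h_left=1, h_right=0, diff=1 [OK], height=2
  node 28: h_left=2, h_right=2, diff=0 [OK], height=3
All nodes satisfy the balance condition.
Result: Balanced


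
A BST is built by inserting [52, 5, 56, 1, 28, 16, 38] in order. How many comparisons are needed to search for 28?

Search path for 28: 52 -> 5 -> 28
Found: True
Comparisons: 3


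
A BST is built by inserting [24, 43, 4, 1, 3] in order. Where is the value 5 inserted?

Starting tree (level order): [24, 4, 43, 1, None, None, None, None, 3]
Insertion path: 24 -> 4
Result: insert 5 as right child of 4
Final tree (level order): [24, 4, 43, 1, 5, None, None, None, 3]


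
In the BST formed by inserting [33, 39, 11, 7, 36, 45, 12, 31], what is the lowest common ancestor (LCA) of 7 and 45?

Tree insertion order: [33, 39, 11, 7, 36, 45, 12, 31]
Tree (level-order array): [33, 11, 39, 7, 12, 36, 45, None, None, None, 31]
In a BST, the LCA of p=7, q=45 is the first node v on the
root-to-leaf path with p <= v <= q (go left if both < v, right if both > v).
Walk from root:
  at 33: 7 <= 33 <= 45, this is the LCA
LCA = 33


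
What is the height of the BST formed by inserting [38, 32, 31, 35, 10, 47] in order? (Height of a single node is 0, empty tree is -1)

Insertion order: [38, 32, 31, 35, 10, 47]
Tree (level-order array): [38, 32, 47, 31, 35, None, None, 10]
Compute height bottom-up (empty subtree = -1):
  height(10) = 1 + max(-1, -1) = 0
  height(31) = 1 + max(0, -1) = 1
  height(35) = 1 + max(-1, -1) = 0
  height(32) = 1 + max(1, 0) = 2
  height(47) = 1 + max(-1, -1) = 0
  height(38) = 1 + max(2, 0) = 3
Height = 3


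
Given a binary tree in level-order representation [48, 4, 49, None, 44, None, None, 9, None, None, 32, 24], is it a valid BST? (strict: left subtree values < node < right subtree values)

Level-order array: [48, 4, 49, None, 44, None, None, 9, None, None, 32, 24]
Validate using subtree bounds (lo, hi): at each node, require lo < value < hi,
then recurse left with hi=value and right with lo=value.
Preorder trace (stopping at first violation):
  at node 48 with bounds (-inf, +inf): OK
  at node 4 with bounds (-inf, 48): OK
  at node 44 with bounds (4, 48): OK
  at node 9 with bounds (4, 44): OK
  at node 32 with bounds (9, 44): OK
  at node 24 with bounds (9, 32): OK
  at node 49 with bounds (48, +inf): OK
No violation found at any node.
Result: Valid BST


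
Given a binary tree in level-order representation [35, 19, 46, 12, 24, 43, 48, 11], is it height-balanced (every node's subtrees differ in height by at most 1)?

Tree (level-order array): [35, 19, 46, 12, 24, 43, 48, 11]
Definition: a tree is height-balanced if, at every node, |h(left) - h(right)| <= 1 (empty subtree has height -1).
Bottom-up per-node check:
  node 11: h_left=-1, h_right=-1, diff=0 [OK], height=0
  node 12: h_left=0, h_right=-1, diff=1 [OK], height=1
  node 24: h_left=-1, h_right=-1, diff=0 [OK], height=0
  node 19: h_left=1, h_right=0, diff=1 [OK], height=2
  node 43: h_left=-1, h_right=-1, diff=0 [OK], height=0
  node 48: h_left=-1, h_right=-1, diff=0 [OK], height=0
  node 46: h_left=0, h_right=0, diff=0 [OK], height=1
  node 35: h_left=2, h_right=1, diff=1 [OK], height=3
All nodes satisfy the balance condition.
Result: Balanced


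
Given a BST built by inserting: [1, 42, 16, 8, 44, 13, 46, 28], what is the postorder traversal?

Tree insertion order: [1, 42, 16, 8, 44, 13, 46, 28]
Tree (level-order array): [1, None, 42, 16, 44, 8, 28, None, 46, None, 13]
Postorder traversal: [13, 8, 28, 16, 46, 44, 42, 1]


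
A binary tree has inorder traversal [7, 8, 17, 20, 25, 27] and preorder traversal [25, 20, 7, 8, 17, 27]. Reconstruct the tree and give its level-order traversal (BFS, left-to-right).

Inorder:  [7, 8, 17, 20, 25, 27]
Preorder: [25, 20, 7, 8, 17, 27]
Algorithm: preorder visits root first, so consume preorder in order;
for each root, split the current inorder slice at that value into
left-subtree inorder and right-subtree inorder, then recurse.
Recursive splits:
  root=25; inorder splits into left=[7, 8, 17, 20], right=[27]
  root=20; inorder splits into left=[7, 8, 17], right=[]
  root=7; inorder splits into left=[], right=[8, 17]
  root=8; inorder splits into left=[], right=[17]
  root=17; inorder splits into left=[], right=[]
  root=27; inorder splits into left=[], right=[]
Reconstructed level-order: [25, 20, 27, 7, 8, 17]


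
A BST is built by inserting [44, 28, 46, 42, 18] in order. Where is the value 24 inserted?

Starting tree (level order): [44, 28, 46, 18, 42]
Insertion path: 44 -> 28 -> 18
Result: insert 24 as right child of 18
Final tree (level order): [44, 28, 46, 18, 42, None, None, None, 24]


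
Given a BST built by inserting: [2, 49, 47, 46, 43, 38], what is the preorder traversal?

Tree insertion order: [2, 49, 47, 46, 43, 38]
Tree (level-order array): [2, None, 49, 47, None, 46, None, 43, None, 38]
Preorder traversal: [2, 49, 47, 46, 43, 38]


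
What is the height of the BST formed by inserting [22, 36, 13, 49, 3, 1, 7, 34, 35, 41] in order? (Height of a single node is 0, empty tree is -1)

Insertion order: [22, 36, 13, 49, 3, 1, 7, 34, 35, 41]
Tree (level-order array): [22, 13, 36, 3, None, 34, 49, 1, 7, None, 35, 41]
Compute height bottom-up (empty subtree = -1):
  height(1) = 1 + max(-1, -1) = 0
  height(7) = 1 + max(-1, -1) = 0
  height(3) = 1 + max(0, 0) = 1
  height(13) = 1 + max(1, -1) = 2
  height(35) = 1 + max(-1, -1) = 0
  height(34) = 1 + max(-1, 0) = 1
  height(41) = 1 + max(-1, -1) = 0
  height(49) = 1 + max(0, -1) = 1
  height(36) = 1 + max(1, 1) = 2
  height(22) = 1 + max(2, 2) = 3
Height = 3


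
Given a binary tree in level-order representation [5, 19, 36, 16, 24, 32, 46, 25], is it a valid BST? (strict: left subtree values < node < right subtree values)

Level-order array: [5, 19, 36, 16, 24, 32, 46, 25]
Validate using subtree bounds (lo, hi): at each node, require lo < value < hi,
then recurse left with hi=value and right with lo=value.
Preorder trace (stopping at first violation):
  at node 5 with bounds (-inf, +inf): OK
  at node 19 with bounds (-inf, 5): VIOLATION
Node 19 violates its bound: not (-inf < 19 < 5).
Result: Not a valid BST


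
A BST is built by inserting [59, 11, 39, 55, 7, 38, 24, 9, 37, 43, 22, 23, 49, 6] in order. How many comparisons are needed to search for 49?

Search path for 49: 59 -> 11 -> 39 -> 55 -> 43 -> 49
Found: True
Comparisons: 6


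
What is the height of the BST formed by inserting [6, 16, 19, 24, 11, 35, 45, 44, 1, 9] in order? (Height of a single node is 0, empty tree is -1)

Insertion order: [6, 16, 19, 24, 11, 35, 45, 44, 1, 9]
Tree (level-order array): [6, 1, 16, None, None, 11, 19, 9, None, None, 24, None, None, None, 35, None, 45, 44]
Compute height bottom-up (empty subtree = -1):
  height(1) = 1 + max(-1, -1) = 0
  height(9) = 1 + max(-1, -1) = 0
  height(11) = 1 + max(0, -1) = 1
  height(44) = 1 + max(-1, -1) = 0
  height(45) = 1 + max(0, -1) = 1
  height(35) = 1 + max(-1, 1) = 2
  height(24) = 1 + max(-1, 2) = 3
  height(19) = 1 + max(-1, 3) = 4
  height(16) = 1 + max(1, 4) = 5
  height(6) = 1 + max(0, 5) = 6
Height = 6


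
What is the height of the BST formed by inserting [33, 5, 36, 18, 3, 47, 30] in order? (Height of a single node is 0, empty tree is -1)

Insertion order: [33, 5, 36, 18, 3, 47, 30]
Tree (level-order array): [33, 5, 36, 3, 18, None, 47, None, None, None, 30]
Compute height bottom-up (empty subtree = -1):
  height(3) = 1 + max(-1, -1) = 0
  height(30) = 1 + max(-1, -1) = 0
  height(18) = 1 + max(-1, 0) = 1
  height(5) = 1 + max(0, 1) = 2
  height(47) = 1 + max(-1, -1) = 0
  height(36) = 1 + max(-1, 0) = 1
  height(33) = 1 + max(2, 1) = 3
Height = 3
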